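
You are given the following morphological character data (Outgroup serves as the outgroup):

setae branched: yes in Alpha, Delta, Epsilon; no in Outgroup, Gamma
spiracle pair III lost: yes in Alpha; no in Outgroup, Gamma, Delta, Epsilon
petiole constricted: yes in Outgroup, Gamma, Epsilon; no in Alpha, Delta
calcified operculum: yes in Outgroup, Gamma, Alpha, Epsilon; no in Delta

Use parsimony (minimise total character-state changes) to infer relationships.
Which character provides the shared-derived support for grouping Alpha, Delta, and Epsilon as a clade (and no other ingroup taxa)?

Character polarity is set by the outgroup: the derived state is whichever differs from the outgroup's state, so for petiole constricted, calcified operculum the derived state is 'no', and for the remaining characters it is 'yes'.
setae branched (derived state 'yes') is shared by Alpha, Delta, and Epsilon — a synapomorphy uniting that clade.
spiracle pair III lost (derived state 'yes') is unique to Alpha (autapomorphy; uninformative for grouping).
petiole constricted (derived state 'no') is shared by Alpha and Delta — a synapomorphy uniting that clade.
calcified operculum (derived state 'no') is unique to Delta (autapomorphy; uninformative for grouping).
Most parsimonious ingroup topology: (Gamma,((Alpha,Delta),Epsilon)).
The clade {Alpha, Delta, Epsilon} is supported by setae branched: its derived state 'yes' occurs in exactly those taxa and in no other taxon (including the outgroup).

setae branched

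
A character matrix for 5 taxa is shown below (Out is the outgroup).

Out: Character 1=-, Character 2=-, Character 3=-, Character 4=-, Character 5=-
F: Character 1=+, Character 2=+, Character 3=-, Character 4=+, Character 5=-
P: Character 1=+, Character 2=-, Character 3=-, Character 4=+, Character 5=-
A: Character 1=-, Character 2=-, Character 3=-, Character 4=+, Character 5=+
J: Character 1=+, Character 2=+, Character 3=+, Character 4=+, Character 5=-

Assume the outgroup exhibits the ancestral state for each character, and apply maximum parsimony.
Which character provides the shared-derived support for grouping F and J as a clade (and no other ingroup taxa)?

The outgroup has state '-' for every character, so '+' is the derived state throughout.
Only F, J, and P show the derived state '+' for Character 1, supporting them as a clade.
Character 2: derived state '+' in F and J only — synapomorphy for {F, J}.
Character 3: derived state '+' in J only — an autapomorphy, so it tells us nothing about relationships among taxa.
All ingroup taxa share the derived state '+' for Character 4; it defines the ingroup but does not resolve relationships within it.
Character 5: derived state '+' in A only — an autapomorphy, so it tells us nothing about relationships among taxa.
Most parsimonious ingroup topology: (((F,J),P),A).
The clade {F, J} is supported by Character 2: its derived state '+' occurs in exactly those taxa and in no other taxon (including the outgroup).

Character 2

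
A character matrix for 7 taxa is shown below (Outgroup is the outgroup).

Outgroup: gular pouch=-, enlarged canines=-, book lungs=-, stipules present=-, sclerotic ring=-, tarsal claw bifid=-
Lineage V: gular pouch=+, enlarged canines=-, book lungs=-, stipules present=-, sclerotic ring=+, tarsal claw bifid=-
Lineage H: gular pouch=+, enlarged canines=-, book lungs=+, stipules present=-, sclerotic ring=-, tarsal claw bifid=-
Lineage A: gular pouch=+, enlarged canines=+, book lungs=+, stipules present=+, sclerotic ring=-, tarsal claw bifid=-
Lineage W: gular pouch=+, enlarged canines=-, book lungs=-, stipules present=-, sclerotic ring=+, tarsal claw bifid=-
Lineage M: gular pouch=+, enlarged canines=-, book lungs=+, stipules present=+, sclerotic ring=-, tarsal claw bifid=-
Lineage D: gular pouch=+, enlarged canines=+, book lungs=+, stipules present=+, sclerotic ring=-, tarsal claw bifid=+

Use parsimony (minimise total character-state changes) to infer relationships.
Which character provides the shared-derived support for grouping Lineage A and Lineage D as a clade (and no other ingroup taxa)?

The outgroup has state '-' for every character, so '+' is the derived state throughout.
All ingroup taxa share the derived state '+' for gular pouch; it defines the ingroup but does not resolve relationships within it.
enlarged canines: derived state '+' in Lineage A and Lineage D only — synapomorphy for {Lineage A, Lineage D}.
book lungs (derived state '+') is shared by Lineage A, Lineage D, Lineage H, and Lineage M — a synapomorphy uniting that clade.
stipules present (derived state '+') is shared by Lineage A, Lineage D, and Lineage M — a synapomorphy uniting that clade.
Only Lineage V and Lineage W show the derived state '+' for sclerotic ring, supporting them as a clade.
tarsal claw bifid (derived state '+') is unique to Lineage D (autapomorphy; uninformative for grouping).
Most parsimonious ingroup topology: ((Lineage V,Lineage W),(Lineage H,((Lineage A,Lineage D),Lineage M))).
The clade {Lineage A, Lineage D} is supported by enlarged canines: its derived state '+' occurs in exactly those taxa and in no other taxon (including the outgroup).

enlarged canines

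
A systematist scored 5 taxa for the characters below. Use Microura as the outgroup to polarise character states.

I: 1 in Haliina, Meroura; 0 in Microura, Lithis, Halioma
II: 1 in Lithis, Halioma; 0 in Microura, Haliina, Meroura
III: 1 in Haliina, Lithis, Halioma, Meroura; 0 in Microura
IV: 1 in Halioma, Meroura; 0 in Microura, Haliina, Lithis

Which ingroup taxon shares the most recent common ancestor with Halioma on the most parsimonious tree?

The outgroup has state '0' for every character, so '1' is the derived state throughout.
I: derived state '1' in Haliina and Meroura only — synapomorphy for {Haliina, Meroura}.
II: derived state '1' in Halioma and Lithis only — synapomorphy for {Halioma, Lithis}.
III (derived state '1') is shared by all ingroup taxa — unites the whole ingroup.
IV (state '1') occurs in Halioma and Meroura but conflicts with the nesting implied by the other characters — most parsimoniously interpreted as homoplasy.
Most parsimonious ingroup topology: ((Haliina,Meroura),(Lithis,Halioma)).
Halioma and Lithis form a cherry on this tree, so they are sister taxa.

Lithis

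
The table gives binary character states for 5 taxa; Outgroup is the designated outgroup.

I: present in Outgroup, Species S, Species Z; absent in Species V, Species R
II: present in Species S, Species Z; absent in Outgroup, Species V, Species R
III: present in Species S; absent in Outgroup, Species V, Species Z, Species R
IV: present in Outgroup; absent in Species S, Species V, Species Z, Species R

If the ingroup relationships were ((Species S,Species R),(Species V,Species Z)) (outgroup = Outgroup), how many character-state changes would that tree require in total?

6

Map each character onto ((Species S,Species R),(Species V,Species Z)) (rooted by Outgroup) and count the minimum state changes it requires (Fitch parsimony):
I: 2; II: 2; III: 1; IV: 1.
Total tree length = 6.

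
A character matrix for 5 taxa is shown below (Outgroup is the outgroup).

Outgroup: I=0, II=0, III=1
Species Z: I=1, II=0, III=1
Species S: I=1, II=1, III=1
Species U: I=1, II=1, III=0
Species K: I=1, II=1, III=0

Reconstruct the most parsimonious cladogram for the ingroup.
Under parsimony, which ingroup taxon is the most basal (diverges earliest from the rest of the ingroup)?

Character polarity is set by the outgroup: the derived state is whichever differs from the outgroup's state, so for III the derived state is '0', and for the remaining characters it is '1'.
I (derived state '1') is shared by all ingroup taxa — unites the whole ingroup.
II (derived state '1') is shared by Species K, Species S, and Species U — a synapomorphy uniting that clade.
III: derived state '0' in Species K and Species U only — synapomorphy for {Species K, Species U}.
Most parsimonious ingroup topology: (Species Z,(Species S,(Species U,Species K))).
Species Z is sister to the clade containing all other ingroup taxa, so it is the earliest-diverging (most basal) ingroup lineage.

Species Z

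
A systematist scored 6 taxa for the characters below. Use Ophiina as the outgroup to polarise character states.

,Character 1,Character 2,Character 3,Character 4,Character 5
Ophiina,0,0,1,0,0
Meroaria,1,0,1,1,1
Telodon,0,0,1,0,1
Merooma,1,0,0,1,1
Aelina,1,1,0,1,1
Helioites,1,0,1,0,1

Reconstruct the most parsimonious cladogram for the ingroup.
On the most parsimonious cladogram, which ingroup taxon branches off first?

Character polarity is set by the outgroup: the derived state is whichever differs from the outgroup's state, so for Character 3 the derived state is '0', and for the remaining characters it is '1'.
Only Aelina, Helioites, Meroaria, and Merooma show the derived state '1' for Character 1, supporting them as a clade.
Character 2 (derived state '1') is unique to Aelina (autapomorphy; uninformative for grouping).
Only Aelina and Merooma show the derived state '0' for Character 3, supporting them as a clade.
Only Aelina, Meroaria, and Merooma show the derived state '1' for Character 4, supporting them as a clade.
Character 5 (derived state '1') is shared by all ingroup taxa — unites the whole ingroup.
Most parsimonious ingroup topology: (((Meroaria,(Merooma,Aelina)),Helioites),Telodon).
Telodon is sister to the clade containing all other ingroup taxa, so it is the earliest-diverging (most basal) ingroup lineage.

Telodon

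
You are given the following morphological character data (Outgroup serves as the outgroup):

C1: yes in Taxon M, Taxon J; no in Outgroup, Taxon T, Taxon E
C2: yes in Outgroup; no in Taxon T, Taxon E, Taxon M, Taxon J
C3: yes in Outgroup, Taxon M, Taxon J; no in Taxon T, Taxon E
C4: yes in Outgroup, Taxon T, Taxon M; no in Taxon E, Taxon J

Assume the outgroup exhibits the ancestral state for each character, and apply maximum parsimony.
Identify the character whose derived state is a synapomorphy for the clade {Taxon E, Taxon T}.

Character polarity is set by the outgroup: the derived state is whichever differs from the outgroup's state, so for C2, C3, C4 the derived state is 'no', and for the remaining characters it is 'yes'.
C1: derived state 'yes' in Taxon J and Taxon M only — synapomorphy for {Taxon J, Taxon M}.
C2 (derived state 'no') is shared by all ingroup taxa — unites the whole ingroup.
C3 (derived state 'no') is shared by Taxon E and Taxon T — a synapomorphy uniting that clade.
C4 groups Taxon E and Taxon J, which is incompatible with the clades supported by the remaining characters; treating it as convergent (homoplasy) costs fewer steps than any alternative tree.
Most parsimonious ingroup topology: ((Taxon T,Taxon E),(Taxon M,Taxon J)).
The clade {Taxon E, Taxon T} is supported by C3: its derived state 'no' occurs in exactly those taxa and in no other taxon (including the outgroup).

C3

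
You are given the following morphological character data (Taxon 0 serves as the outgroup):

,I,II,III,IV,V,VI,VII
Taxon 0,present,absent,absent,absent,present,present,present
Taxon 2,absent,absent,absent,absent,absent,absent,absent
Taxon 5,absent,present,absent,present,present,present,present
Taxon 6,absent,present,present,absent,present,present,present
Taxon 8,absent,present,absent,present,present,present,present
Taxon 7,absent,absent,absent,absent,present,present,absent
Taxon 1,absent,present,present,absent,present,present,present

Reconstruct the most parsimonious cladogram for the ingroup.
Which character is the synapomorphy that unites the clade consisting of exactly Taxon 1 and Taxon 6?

Character polarity is set by the outgroup: the derived state is whichever differs from the outgroup's state, so for I, V, VI, VII the derived state is 'absent', and for the remaining characters it is 'present'.
I (derived state 'absent') is shared by all ingroup taxa — unites the whole ingroup.
II (derived state 'present') is shared by Taxon 1, Taxon 5, Taxon 6, and Taxon 8 — a synapomorphy uniting that clade.
III: derived state 'present' in Taxon 1 and Taxon 6 only — synapomorphy for {Taxon 1, Taxon 6}.
Only Taxon 5 and Taxon 8 show the derived state 'present' for IV, supporting them as a clade.
V: derived state 'absent' in Taxon 2 only — an autapomorphy, so it tells us nothing about relationships among taxa.
VI: derived state 'absent' in Taxon 2 only — an autapomorphy, so it tells us nothing about relationships among taxa.
Only Taxon 2 and Taxon 7 show the derived state 'absent' for VII, supporting them as a clade.
Most parsimonious ingroup topology: ((Taxon 2,Taxon 7),((Taxon 5,Taxon 8),(Taxon 6,Taxon 1))).
The clade {Taxon 1, Taxon 6} is supported by III: its derived state 'present' occurs in exactly those taxa and in no other taxon (including the outgroup).

III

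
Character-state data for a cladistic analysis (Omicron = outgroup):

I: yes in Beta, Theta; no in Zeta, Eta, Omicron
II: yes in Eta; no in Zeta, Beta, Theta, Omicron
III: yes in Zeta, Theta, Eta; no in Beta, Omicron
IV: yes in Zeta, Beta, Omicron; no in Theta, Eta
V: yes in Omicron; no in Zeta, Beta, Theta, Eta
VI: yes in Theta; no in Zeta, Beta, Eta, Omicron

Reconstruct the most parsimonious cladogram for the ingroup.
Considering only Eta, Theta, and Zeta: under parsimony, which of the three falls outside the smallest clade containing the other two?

Character polarity is set by the outgroup: the derived state is whichever differs from the outgroup's state, so for IV, V the derived state is 'no', and for the remaining characters it is 'yes'.
I groups Beta and Theta, which is incompatible with the clades supported by the remaining characters; treating it as convergent (homoplasy) costs fewer steps than any alternative tree.
II: derived state 'yes' in Eta only — an autapomorphy, so it tells us nothing about relationships among taxa.
Only Eta, Theta, and Zeta show the derived state 'yes' for III, supporting them as a clade.
IV (derived state 'no') is shared by Eta and Theta — a synapomorphy uniting that clade.
All ingroup taxa share the derived state 'no' for V; it defines the ingroup but does not resolve relationships within it.
VI (derived state 'yes') is unique to Theta (autapomorphy; uninformative for grouping).
Most parsimonious ingroup topology: (((Theta,Eta),Zeta),Beta).
Eta and Theta share a more recent common ancestor with each other than either does with Zeta, so Zeta is the least closely related of the three.

Zeta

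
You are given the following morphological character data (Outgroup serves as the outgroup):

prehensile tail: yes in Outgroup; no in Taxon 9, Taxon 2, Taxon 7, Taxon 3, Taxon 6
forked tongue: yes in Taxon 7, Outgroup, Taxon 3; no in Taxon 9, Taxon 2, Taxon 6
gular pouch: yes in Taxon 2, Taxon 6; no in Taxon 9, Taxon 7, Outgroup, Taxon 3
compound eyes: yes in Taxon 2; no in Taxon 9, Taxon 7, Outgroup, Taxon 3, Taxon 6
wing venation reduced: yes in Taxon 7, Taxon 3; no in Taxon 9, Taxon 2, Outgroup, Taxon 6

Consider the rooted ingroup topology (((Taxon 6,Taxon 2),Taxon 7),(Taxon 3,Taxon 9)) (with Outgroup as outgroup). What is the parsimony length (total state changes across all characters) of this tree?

Map each character onto (((Taxon 6,Taxon 2),Taxon 7),(Taxon 3,Taxon 9)) (rooted by Outgroup) and count the minimum state changes it requires (Fitch parsimony):
prehensile tail: 1; forked tongue: 2; gular pouch: 1; compound eyes: 1; wing venation reduced: 2.
Total tree length = 7.

7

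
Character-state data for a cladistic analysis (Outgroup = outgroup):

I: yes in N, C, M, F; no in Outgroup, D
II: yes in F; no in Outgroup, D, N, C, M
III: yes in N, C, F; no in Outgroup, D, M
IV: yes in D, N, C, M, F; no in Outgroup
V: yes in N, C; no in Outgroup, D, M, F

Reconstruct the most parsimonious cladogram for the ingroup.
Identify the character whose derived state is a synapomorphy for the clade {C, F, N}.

The outgroup has state 'no' for every character, so 'yes' is the derived state throughout.
I: derived state 'yes' in C, F, M, and N only — synapomorphy for {C, F, M, N}.
II (derived state 'yes') is unique to F (autapomorphy; uninformative for grouping).
III (derived state 'yes') is shared by C, F, and N — a synapomorphy uniting that clade.
IV (derived state 'yes') is shared by all ingroup taxa — unites the whole ingroup.
Only C and N show the derived state 'yes' for V, supporting them as a clade.
Most parsimonious ingroup topology: (D,(((N,C),F),M)).
The clade {C, F, N} is supported by III: its derived state 'yes' occurs in exactly those taxa and in no other taxon (including the outgroup).

III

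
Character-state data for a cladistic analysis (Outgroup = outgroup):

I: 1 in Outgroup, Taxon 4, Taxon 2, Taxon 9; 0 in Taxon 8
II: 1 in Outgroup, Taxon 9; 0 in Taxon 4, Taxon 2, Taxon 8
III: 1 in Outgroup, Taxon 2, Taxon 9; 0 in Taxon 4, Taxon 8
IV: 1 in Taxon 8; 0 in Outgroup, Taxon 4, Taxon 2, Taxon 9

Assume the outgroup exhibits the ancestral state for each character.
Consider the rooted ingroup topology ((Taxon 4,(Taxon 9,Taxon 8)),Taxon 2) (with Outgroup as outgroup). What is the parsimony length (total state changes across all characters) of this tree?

6

Map each character onto ((Taxon 4,(Taxon 9,Taxon 8)),Taxon 2) (rooted by Outgroup) and count the minimum state changes it requires (Fitch parsimony):
I: 1; II: 2; III: 2; IV: 1.
Total tree length = 6.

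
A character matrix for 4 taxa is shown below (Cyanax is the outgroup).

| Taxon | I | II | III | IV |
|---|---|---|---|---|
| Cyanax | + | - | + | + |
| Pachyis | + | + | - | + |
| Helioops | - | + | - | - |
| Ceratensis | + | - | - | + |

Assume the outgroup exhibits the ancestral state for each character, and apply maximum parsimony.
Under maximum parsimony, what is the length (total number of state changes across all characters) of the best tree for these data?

Character polarity is set by the outgroup: the derived state is whichever differs from the outgroup's state, so for I, III, IV the derived state is '-', and for the remaining characters it is '+'.
I: derived state '-' in Helioops only — an autapomorphy, so it tells us nothing about relationships among taxa.
II (derived state '+') is shared by Helioops and Pachyis — a synapomorphy uniting that clade.
All ingroup taxa share the derived state '-' for III; it defines the ingroup but does not resolve relationships within it.
IV (derived state '-') is unique to Helioops (autapomorphy; uninformative for grouping).
Most parsimonious ingroup topology: ((Pachyis,Helioops),Ceratensis).
Changes per character on this tree: I: 1; II: 1; III: 1; IV: 1.
Total = 4.

4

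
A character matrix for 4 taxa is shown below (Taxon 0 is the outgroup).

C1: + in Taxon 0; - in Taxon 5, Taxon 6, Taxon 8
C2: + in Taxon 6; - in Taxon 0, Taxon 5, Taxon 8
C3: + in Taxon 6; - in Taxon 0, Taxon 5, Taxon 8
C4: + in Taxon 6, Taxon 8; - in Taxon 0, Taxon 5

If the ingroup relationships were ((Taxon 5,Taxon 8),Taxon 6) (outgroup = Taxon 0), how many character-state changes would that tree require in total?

5

Map each character onto ((Taxon 5,Taxon 8),Taxon 6) (rooted by Taxon 0) and count the minimum state changes it requires (Fitch parsimony):
C1: 1; C2: 1; C3: 1; C4: 2.
Total tree length = 5.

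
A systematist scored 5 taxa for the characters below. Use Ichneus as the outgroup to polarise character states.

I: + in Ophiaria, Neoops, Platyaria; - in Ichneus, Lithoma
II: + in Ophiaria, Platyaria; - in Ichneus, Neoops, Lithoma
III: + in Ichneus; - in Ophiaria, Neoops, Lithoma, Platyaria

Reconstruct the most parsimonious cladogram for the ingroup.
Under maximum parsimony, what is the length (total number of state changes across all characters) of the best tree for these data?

3

Character polarity is set by the outgroup: the derived state is whichever differs from the outgroup's state, so for III the derived state is '-', and for the remaining characters it is '+'.
Only Neoops, Ophiaria, and Platyaria show the derived state '+' for I, supporting them as a clade.
II: derived state '+' in Ophiaria and Platyaria only — synapomorphy for {Ophiaria, Platyaria}.
All ingroup taxa share the derived state '-' for III; it defines the ingroup but does not resolve relationships within it.
Most parsimonious ingroup topology: (((Ophiaria,Platyaria),Neoops),Lithoma).
Changes per character on this tree: I: 1; II: 1; III: 1.
Total = 3.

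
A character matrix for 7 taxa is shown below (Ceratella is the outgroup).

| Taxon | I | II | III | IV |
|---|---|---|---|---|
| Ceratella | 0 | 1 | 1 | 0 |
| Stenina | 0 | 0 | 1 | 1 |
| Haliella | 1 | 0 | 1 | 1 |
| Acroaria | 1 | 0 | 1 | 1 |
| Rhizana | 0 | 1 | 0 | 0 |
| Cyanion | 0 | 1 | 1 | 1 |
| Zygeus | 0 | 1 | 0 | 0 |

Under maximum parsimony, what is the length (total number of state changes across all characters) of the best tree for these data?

Character polarity is set by the outgroup: the derived state is whichever differs from the outgroup's state, so for II, III the derived state is '0', and for the remaining characters it is '1'.
I (derived state '1') is shared by Acroaria and Haliella — a synapomorphy uniting that clade.
II: derived state '0' in Acroaria, Haliella, and Stenina only — synapomorphy for {Acroaria, Haliella, Stenina}.
Only Rhizana and Zygeus show the derived state '0' for III, supporting them as a clade.
IV (derived state '1') is shared by Acroaria, Cyanion, Haliella, and Stenina — a synapomorphy uniting that clade.
Most parsimonious ingroup topology: (((Stenina,(Haliella,Acroaria)),Cyanion),(Rhizana,Zygeus)).
Changes per character on this tree: I: 1; II: 1; III: 1; IV: 1.
Total = 4.

4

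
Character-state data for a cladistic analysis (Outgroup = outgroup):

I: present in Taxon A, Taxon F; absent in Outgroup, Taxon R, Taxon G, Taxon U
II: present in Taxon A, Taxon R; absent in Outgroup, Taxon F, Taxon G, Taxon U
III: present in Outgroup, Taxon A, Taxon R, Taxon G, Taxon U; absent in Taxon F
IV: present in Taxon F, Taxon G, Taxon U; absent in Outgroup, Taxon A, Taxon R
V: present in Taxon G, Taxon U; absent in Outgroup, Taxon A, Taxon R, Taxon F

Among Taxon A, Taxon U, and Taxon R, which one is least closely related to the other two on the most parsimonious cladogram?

Taxon U

Character polarity is set by the outgroup: the derived state is whichever differs from the outgroup's state, so for III the derived state is 'absent', and for the remaining characters it is 'present'.
I groups Taxon A and Taxon F, which is incompatible with the clades supported by the remaining characters; treating it as convergent (homoplasy) costs fewer steps than any alternative tree.
II (derived state 'present') is shared by Taxon A and Taxon R — a synapomorphy uniting that clade.
III (derived state 'absent') is unique to Taxon F (autapomorphy; uninformative for grouping).
IV (derived state 'present') is shared by Taxon F, Taxon G, and Taxon U — a synapomorphy uniting that clade.
Only Taxon G and Taxon U show the derived state 'present' for V, supporting them as a clade.
Most parsimonious ingroup topology: ((Taxon A,Taxon R),(Taxon F,(Taxon G,Taxon U))).
Taxon R and Taxon A share a more recent common ancestor with each other than either does with Taxon U, so Taxon U is the least closely related of the three.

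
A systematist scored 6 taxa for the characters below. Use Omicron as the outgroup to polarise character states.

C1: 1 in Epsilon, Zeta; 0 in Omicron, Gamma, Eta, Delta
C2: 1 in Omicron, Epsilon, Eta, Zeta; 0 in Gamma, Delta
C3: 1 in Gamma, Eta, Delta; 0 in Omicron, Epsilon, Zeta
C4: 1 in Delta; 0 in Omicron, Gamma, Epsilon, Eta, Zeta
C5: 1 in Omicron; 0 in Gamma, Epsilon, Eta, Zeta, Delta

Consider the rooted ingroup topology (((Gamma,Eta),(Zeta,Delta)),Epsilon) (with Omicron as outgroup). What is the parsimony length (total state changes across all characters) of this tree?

8

Map each character onto (((Gamma,Eta),(Zeta,Delta)),Epsilon) (rooted by Omicron) and count the minimum state changes it requires (Fitch parsimony):
C1: 2; C2: 2; C3: 2; C4: 1; C5: 1.
Total tree length = 8.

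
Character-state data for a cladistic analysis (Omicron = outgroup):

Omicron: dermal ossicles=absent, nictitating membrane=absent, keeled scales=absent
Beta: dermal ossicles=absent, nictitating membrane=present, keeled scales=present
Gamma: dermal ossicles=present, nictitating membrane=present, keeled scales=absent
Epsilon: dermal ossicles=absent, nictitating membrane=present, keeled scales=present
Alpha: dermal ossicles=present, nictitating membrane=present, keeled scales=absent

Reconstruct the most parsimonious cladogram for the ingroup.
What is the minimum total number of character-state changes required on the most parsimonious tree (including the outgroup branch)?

3

The outgroup has state 'absent' for every character, so 'present' is the derived state throughout.
dermal ossicles: derived state 'present' in Alpha and Gamma only — synapomorphy for {Alpha, Gamma}.
nictitating membrane (derived state 'present') is shared by all ingroup taxa — unites the whole ingroup.
keeled scales (derived state 'present') is shared by Beta and Epsilon — a synapomorphy uniting that clade.
Most parsimonious ingroup topology: ((Beta,Epsilon),(Gamma,Alpha)).
Changes per character on this tree: dermal ossicles: 1; nictitating membrane: 1; keeled scales: 1.
Total = 3.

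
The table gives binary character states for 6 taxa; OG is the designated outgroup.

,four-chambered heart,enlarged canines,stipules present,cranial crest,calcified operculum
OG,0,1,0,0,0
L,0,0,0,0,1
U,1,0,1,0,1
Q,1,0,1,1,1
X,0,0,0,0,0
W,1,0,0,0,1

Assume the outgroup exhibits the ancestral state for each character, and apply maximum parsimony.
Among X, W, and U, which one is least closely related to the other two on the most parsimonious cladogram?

Character polarity is set by the outgroup: the derived state is whichever differs from the outgroup's state, so for enlarged canines the derived state is '0', and for the remaining characters it is '1'.
four-chambered heart: derived state '1' in Q, U, and W only — synapomorphy for {Q, U, W}.
All ingroup taxa share the derived state '0' for enlarged canines; it defines the ingroup but does not resolve relationships within it.
stipules present (derived state '1') is shared by Q and U — a synapomorphy uniting that clade.
cranial crest (derived state '1') is unique to Q (autapomorphy; uninformative for grouping).
calcified operculum (derived state '1') is shared by L, Q, U, and W — a synapomorphy uniting that clade.
Most parsimonious ingroup topology: ((L,((U,Q),W)),X).
W and U share a more recent common ancestor with each other than either does with X, so X is the least closely related of the three.

X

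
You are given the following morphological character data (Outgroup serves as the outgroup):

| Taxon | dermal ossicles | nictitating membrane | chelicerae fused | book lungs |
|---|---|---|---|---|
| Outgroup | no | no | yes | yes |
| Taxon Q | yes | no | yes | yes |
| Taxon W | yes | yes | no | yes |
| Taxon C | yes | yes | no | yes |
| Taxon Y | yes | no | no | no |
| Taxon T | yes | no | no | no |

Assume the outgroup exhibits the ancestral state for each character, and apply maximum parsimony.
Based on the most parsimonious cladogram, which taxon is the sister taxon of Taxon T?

Character polarity is set by the outgroup: the derived state is whichever differs from the outgroup's state, so for chelicerae fused, book lungs the derived state is 'no', and for the remaining characters it is 'yes'.
All ingroup taxa share the derived state 'yes' for dermal ossicles; it defines the ingroup but does not resolve relationships within it.
nictitating membrane (derived state 'yes') is shared by Taxon C and Taxon W — a synapomorphy uniting that clade.
chelicerae fused (derived state 'no') is shared by Taxon C, Taxon T, Taxon W, and Taxon Y — a synapomorphy uniting that clade.
book lungs (derived state 'no') is shared by Taxon T and Taxon Y — a synapomorphy uniting that clade.
Most parsimonious ingroup topology: (Taxon Q,((Taxon W,Taxon C),(Taxon Y,Taxon T))).
Taxon T and Taxon Y form a cherry on this tree, so they are sister taxa.

Taxon Y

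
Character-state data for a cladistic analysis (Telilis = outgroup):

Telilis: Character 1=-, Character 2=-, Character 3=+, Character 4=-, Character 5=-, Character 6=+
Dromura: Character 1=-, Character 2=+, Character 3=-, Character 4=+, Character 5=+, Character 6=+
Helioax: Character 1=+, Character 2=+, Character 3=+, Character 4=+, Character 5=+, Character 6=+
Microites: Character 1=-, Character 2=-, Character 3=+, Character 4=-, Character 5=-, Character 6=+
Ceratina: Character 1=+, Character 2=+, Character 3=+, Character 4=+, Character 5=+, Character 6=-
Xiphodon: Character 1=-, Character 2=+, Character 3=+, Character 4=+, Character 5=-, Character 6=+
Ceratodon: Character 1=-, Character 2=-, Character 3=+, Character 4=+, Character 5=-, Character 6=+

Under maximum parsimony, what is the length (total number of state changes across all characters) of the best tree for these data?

Character polarity is set by the outgroup: the derived state is whichever differs from the outgroup's state, so for Character 3, Character 6 the derived state is '-', and for the remaining characters it is '+'.
Character 1 (derived state '+') is shared by Ceratina and Helioax — a synapomorphy uniting that clade.
Character 2 (derived state '+') is shared by Ceratina, Dromura, Helioax, and Xiphodon — a synapomorphy uniting that clade.
Character 3 (derived state '-') is unique to Dromura (autapomorphy; uninformative for grouping).
Only Ceratina, Ceratodon, Dromura, Helioax, and Xiphodon show the derived state '+' for Character 4, supporting them as a clade.
Only Ceratina, Dromura, and Helioax show the derived state '+' for Character 5, supporting them as a clade.
Character 6: derived state '-' in Ceratina only — an autapomorphy, so it tells us nothing about relationships among taxa.
Most parsimonious ingroup topology: ((((Dromura,(Helioax,Ceratina)),Xiphodon),Ceratodon),Microites).
Changes per character on this tree: Character 1: 1; Character 2: 1; Character 3: 1; Character 4: 1; Character 5: 1; Character 6: 1.
Total = 6.

6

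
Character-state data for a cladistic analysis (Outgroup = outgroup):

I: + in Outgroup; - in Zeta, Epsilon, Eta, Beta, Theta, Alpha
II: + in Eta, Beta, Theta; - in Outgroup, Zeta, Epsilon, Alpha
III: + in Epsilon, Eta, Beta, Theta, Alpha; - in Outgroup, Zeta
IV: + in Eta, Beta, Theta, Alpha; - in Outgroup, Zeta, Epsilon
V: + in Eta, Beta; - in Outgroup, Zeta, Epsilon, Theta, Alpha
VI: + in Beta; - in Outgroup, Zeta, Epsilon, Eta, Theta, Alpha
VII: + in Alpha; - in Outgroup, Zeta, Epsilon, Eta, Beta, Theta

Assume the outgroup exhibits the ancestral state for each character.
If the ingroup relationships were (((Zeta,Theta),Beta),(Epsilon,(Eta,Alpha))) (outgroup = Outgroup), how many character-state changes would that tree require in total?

Map each character onto (((Zeta,Theta),Beta),(Epsilon,(Eta,Alpha))) (rooted by Outgroup) and count the minimum state changes it requires (Fitch parsimony):
I: 1; II: 3; III: 2; IV: 3; V: 2; VI: 1; VII: 1.
Total tree length = 13.

13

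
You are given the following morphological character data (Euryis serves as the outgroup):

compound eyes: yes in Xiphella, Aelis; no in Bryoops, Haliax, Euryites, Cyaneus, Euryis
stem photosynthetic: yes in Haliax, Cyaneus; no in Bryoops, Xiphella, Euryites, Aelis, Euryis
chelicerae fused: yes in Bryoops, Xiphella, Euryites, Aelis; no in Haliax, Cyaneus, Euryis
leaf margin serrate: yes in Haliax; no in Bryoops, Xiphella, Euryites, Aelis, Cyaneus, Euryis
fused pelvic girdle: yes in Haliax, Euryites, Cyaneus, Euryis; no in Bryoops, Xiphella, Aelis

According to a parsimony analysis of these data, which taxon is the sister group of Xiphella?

Character polarity is set by the outgroup: the derived state is whichever differs from the outgroup's state, so for fused pelvic girdle the derived state is 'no', and for the remaining characters it is 'yes'.
Only Aelis and Xiphella show the derived state 'yes' for compound eyes, supporting them as a clade.
stem photosynthetic: derived state 'yes' in Cyaneus and Haliax only — synapomorphy for {Cyaneus, Haliax}.
Only Aelis, Bryoops, Euryites, and Xiphella show the derived state 'yes' for chelicerae fused, supporting them as a clade.
leaf margin serrate (derived state 'yes') is unique to Haliax (autapomorphy; uninformative for grouping).
fused pelvic girdle: derived state 'no' in Aelis, Bryoops, and Xiphella only — synapomorphy for {Aelis, Bryoops, Xiphella}.
Most parsimonious ingroup topology: ((((Aelis,Xiphella),Bryoops),Euryites),(Cyaneus,Haliax)).
Xiphella and Aelis form a cherry on this tree, so they are sister taxa.

Aelis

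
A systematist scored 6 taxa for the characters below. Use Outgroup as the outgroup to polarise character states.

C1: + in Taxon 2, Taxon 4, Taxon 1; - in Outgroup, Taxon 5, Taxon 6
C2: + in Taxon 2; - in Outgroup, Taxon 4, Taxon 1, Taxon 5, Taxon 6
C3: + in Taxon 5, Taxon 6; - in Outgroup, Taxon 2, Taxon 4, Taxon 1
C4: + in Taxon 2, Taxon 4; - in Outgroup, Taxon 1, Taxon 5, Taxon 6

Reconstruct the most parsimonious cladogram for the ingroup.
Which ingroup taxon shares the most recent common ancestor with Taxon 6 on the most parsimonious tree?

Taxon 5

The outgroup has state '-' for every character, so '+' is the derived state throughout.
C1: derived state '+' in Taxon 1, Taxon 2, and Taxon 4 only — synapomorphy for {Taxon 1, Taxon 2, Taxon 4}.
C2: derived state '+' in Taxon 2 only — an autapomorphy, so it tells us nothing about relationships among taxa.
C3 (derived state '+') is shared by Taxon 5 and Taxon 6 — a synapomorphy uniting that clade.
Only Taxon 2 and Taxon 4 show the derived state '+' for C4, supporting them as a clade.
Most parsimonious ingroup topology: (((Taxon 2,Taxon 4),Taxon 1),(Taxon 5,Taxon 6)).
Taxon 6 and Taxon 5 form a cherry on this tree, so they are sister taxa.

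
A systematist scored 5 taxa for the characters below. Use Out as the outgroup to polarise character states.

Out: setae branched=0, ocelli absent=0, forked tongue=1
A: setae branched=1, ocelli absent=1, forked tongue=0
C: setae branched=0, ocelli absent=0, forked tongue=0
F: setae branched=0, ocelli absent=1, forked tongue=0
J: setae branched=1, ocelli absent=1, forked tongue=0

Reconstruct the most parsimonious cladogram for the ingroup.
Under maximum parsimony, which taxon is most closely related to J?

A

Character polarity is set by the outgroup: the derived state is whichever differs from the outgroup's state, so for forked tongue the derived state is '0', and for the remaining characters it is '1'.
setae branched (derived state '1') is shared by A and J — a synapomorphy uniting that clade.
ocelli absent (derived state '1') is shared by A, F, and J — a synapomorphy uniting that clade.
forked tongue (derived state '0') is shared by all ingroup taxa — unites the whole ingroup.
Most parsimonious ingroup topology: (((A,J),F),C).
J and A form a cherry on this tree, so they are sister taxa.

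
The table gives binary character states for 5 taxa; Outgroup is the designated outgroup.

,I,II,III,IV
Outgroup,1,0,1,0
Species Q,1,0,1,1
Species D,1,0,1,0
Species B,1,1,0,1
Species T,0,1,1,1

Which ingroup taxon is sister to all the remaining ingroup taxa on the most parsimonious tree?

Species D

Character polarity is set by the outgroup: the derived state is whichever differs from the outgroup's state, so for I, III the derived state is '0', and for the remaining characters it is '1'.
I: derived state '0' in Species T only — an autapomorphy, so it tells us nothing about relationships among taxa.
II: derived state '1' in Species B and Species T only — synapomorphy for {Species B, Species T}.
III (derived state '0') is unique to Species B (autapomorphy; uninformative for grouping).
IV (derived state '1') is shared by Species B, Species Q, and Species T — a synapomorphy uniting that clade.
Most parsimonious ingroup topology: ((Species Q,(Species B,Species T)),Species D).
Species D is sister to the clade containing all other ingroup taxa, so it is the earliest-diverging (most basal) ingroup lineage.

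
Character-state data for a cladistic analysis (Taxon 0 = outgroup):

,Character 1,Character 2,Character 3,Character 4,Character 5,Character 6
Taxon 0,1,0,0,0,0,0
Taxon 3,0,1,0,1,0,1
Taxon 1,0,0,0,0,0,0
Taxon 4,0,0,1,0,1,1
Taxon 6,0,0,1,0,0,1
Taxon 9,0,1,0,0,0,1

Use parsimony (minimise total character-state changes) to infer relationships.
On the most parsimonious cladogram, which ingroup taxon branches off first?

Taxon 1

Character polarity is set by the outgroup: the derived state is whichever differs from the outgroup's state, so for Character 1 the derived state is '0', and for the remaining characters it is '1'.
All ingroup taxa share the derived state '0' for Character 1; it defines the ingroup but does not resolve relationships within it.
Only Taxon 3 and Taxon 9 show the derived state '1' for Character 2, supporting them as a clade.
Character 3 (derived state '1') is shared by Taxon 4 and Taxon 6 — a synapomorphy uniting that clade.
Character 4: derived state '1' in Taxon 3 only — an autapomorphy, so it tells us nothing about relationships among taxa.
Character 5: derived state '1' in Taxon 4 only — an autapomorphy, so it tells us nothing about relationships among taxa.
Only Taxon 3, Taxon 4, Taxon 6, and Taxon 9 show the derived state '1' for Character 6, supporting them as a clade.
Most parsimonious ingroup topology: (((Taxon 3,Taxon 9),(Taxon 4,Taxon 6)),Taxon 1).
Taxon 1 is sister to the clade containing all other ingroup taxa, so it is the earliest-diverging (most basal) ingroup lineage.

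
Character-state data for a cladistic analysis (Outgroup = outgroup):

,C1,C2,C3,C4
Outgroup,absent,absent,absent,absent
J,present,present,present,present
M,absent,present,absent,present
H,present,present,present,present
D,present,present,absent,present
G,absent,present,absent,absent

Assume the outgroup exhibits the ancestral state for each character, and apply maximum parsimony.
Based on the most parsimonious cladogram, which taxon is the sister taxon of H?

The outgroup has state 'absent' for every character, so 'present' is the derived state throughout.
Only D, H, and J show the derived state 'present' for C1, supporting them as a clade.
All ingroup taxa share the derived state 'present' for C2; it defines the ingroup but does not resolve relationships within it.
Only H and J show the derived state 'present' for C3, supporting them as a clade.
Only D, H, J, and M show the derived state 'present' for C4, supporting them as a clade.
Most parsimonious ingroup topology: ((((J,H),D),M),G).
H and J form a cherry on this tree, so they are sister taxa.

J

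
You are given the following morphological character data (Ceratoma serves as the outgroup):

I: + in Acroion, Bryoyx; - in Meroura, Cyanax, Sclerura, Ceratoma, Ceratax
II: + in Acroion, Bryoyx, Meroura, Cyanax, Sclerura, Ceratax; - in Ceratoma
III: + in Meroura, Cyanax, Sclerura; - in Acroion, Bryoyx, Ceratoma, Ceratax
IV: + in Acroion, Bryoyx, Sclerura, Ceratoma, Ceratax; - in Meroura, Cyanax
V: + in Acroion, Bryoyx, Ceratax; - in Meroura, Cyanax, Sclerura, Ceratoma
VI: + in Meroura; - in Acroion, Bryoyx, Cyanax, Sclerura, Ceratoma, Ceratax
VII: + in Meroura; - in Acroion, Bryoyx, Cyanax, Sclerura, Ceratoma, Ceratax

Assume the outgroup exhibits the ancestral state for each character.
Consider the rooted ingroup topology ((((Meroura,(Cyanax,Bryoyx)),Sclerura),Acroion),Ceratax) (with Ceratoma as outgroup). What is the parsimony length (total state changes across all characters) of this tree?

Map each character onto ((((Meroura,(Cyanax,Bryoyx)),Sclerura),Acroion),Ceratax) (rooted by Ceratoma) and count the minimum state changes it requires (Fitch parsimony):
I: 2; II: 1; III: 2; IV: 2; V: 3; VI: 1; VII: 1.
Total tree length = 12.

12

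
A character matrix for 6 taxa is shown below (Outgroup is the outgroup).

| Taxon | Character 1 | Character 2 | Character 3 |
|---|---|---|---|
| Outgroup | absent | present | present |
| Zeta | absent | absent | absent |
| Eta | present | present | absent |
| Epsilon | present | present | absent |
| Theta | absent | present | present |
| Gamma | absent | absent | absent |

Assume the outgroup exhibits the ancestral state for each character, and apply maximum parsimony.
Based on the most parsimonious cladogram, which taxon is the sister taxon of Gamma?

Zeta

Character polarity is set by the outgroup: the derived state is whichever differs from the outgroup's state, so for Character 2, Character 3 the derived state is 'absent', and for the remaining characters it is 'present'.
Only Epsilon and Eta show the derived state 'present' for Character 1, supporting them as a clade.
Character 2: derived state 'absent' in Gamma and Zeta only — synapomorphy for {Gamma, Zeta}.
Character 3 (derived state 'absent') is shared by Epsilon, Eta, Gamma, and Zeta — a synapomorphy uniting that clade.
Most parsimonious ingroup topology: (((Zeta,Gamma),(Eta,Epsilon)),Theta).
Gamma and Zeta form a cherry on this tree, so they are sister taxa.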